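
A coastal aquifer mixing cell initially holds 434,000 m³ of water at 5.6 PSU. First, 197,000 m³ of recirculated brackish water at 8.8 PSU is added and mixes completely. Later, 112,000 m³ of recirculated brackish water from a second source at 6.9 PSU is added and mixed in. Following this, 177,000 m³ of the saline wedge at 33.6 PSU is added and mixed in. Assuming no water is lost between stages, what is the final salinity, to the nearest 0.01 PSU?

11.83 PSU

Total salt / total volume:
Initial salt = 434,000×5.6 = 2,430,400
After stage 1: salt = 2,430,400 + 197,000×8.8 = 4,164,000; volume = 631,000 m³; S = 6.599 PSU
After stage 2: salt = 4,164,000 + 112,000×6.9 = 4,936,800; volume = 743,000 m³; S = 6.644 PSU
After stage 3: salt = 4,936,800 + 177,000×33.6 = 10,884,000; volume = 920,000 m³
S = 10,884,000 / 920,000 = 11.8304 PSU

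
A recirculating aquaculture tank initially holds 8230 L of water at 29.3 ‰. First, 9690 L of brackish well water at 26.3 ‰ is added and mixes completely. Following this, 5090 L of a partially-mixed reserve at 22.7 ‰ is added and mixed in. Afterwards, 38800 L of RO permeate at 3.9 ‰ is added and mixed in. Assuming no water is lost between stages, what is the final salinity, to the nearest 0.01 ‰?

12.34 ‰

Mass of salt is conserved:
Initial salt = 8,230×29.3 = 241,139
After stage 1: salt = 241,139 + 9,690×26.3 = 495,986; volume = 17,920 L; S = 27.678 ‰
After stage 2: salt = 495,986 + 5,090×22.7 = 611,529; volume = 23,010 L; S = 26.577 ‰
After stage 3: salt = 611,529 + 38,800×3.9 = 762,849; volume = 61,810 L
S = 762,849 / 61,810 = 12.3418 ‰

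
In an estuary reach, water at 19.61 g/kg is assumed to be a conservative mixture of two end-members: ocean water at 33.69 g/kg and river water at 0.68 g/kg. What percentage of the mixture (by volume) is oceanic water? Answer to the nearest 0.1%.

57.3%

Let g be the oceanic fraction. Salt balance per unit volume:
g×33.69 + (1−g)×0.68 = 19.61
g = (19.61 − 0.68) / (33.69 − 0.68) = 18.93/33.01 = 0.5735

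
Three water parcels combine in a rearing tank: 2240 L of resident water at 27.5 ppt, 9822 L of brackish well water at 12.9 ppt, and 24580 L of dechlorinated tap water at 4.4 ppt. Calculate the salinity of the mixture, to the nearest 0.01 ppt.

8.09 ppt

By conservation of dissolved salt,
salt = 2,240×27.5 + 9,822×12.9 + 24,580×4.4 = 61,600 + 126,703.8 + 108,152 = 296,455.8
volume = 2,240 + 9,822 + 24,580 = 36,642 L
S = 296,455.8 / 36,642 = 8.0906 ppt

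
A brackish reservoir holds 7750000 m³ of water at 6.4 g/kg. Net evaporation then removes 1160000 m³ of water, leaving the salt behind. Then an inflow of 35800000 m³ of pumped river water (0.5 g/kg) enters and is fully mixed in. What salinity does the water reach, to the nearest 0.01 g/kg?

After evaporation: salt = 7,750,000×6.4 = 49,600,000; volume = 7,750,000 − 1,160,000 = 6,590,000 m³
After mixing: salt = 49,600,000 + 35,800,000×0.5 = 67,500,000; volume = 6,590,000 + 35,800,000 = 42,390,000 m³
S = 67,500,000 / 42,390,000 = 1.5924 g/kg

1.59 g/kg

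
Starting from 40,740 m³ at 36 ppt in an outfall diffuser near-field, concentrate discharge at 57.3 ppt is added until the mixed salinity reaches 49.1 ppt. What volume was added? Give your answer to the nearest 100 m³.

65100 m³

Salt balance: 40,740×36 + V×57.3 = (40,740+V)×49.1
1,466,640 + 57.3V = 2,000,334 + 49.1V
533,694 = 8.2V
V = 65,084.63 m³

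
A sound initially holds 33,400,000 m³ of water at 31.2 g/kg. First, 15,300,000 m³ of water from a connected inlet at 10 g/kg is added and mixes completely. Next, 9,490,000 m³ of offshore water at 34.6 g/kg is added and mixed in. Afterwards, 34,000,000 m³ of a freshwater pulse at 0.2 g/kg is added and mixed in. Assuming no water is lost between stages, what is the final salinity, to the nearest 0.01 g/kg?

By conservation of dissolved salt,
Initial salt = 33,400,000×31.2 = 1,042,080,000
After stage 1: salt = 1,042,080,000 + 15,300,000×10 = 1,195,080,000; volume = 48,700,000 m³; S = 24.54 g/kg
After stage 2: salt = 1,195,080,000 + 9,490,000×34.6 = 1,523,434,000; volume = 58,190,000 m³; S = 26.18 g/kg
After stage 3: salt = 1,523,434,000 + 34,000,000×0.2 = 1,530,234,000; volume = 92,190,000 m³
S = 1,530,234,000 / 92,190,000 = 16.5987 g/kg

16.60 g/kg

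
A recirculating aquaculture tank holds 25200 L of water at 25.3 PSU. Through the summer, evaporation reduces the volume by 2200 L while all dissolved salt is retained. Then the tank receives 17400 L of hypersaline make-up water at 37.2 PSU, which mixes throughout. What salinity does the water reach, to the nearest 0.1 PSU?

After evaporation: salt = 25,200×25.3 = 637,560; volume = 25,200 − 2,200 = 23,000 L
After mixing: salt = 637,560 + 17,400×37.2 = 1,284,840; volume = 23,000 + 17,400 = 40,400 L
S = 1,284,840 / 40,400 = 31.803 PSU

31.8 PSU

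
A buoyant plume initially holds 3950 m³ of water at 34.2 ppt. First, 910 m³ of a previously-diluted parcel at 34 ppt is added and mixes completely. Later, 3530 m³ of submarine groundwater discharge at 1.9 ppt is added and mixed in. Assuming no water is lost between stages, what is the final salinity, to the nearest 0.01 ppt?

20.59 ppt

Total salt / total volume:
Initial salt = 3,950×34.2 = 135,090
After stage 1: salt = 135,090 + 910×34 = 166,030; volume = 4,860 m³; S = 34.163 ppt
After stage 2: salt = 166,030 + 3,530×1.9 = 172,737; volume = 8,390 m³
S = 172,737 / 8,390 = 20.5884 ppt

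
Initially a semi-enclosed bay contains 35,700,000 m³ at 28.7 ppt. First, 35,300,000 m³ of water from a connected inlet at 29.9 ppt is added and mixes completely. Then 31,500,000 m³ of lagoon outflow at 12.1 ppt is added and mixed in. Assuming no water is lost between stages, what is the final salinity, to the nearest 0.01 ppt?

24.01 ppt

Total salt / total volume:
Initial salt = 35,700,000×28.7 = 1,024,590,000
After stage 1: salt = 1,024,590,000 + 35,300,000×29.9 = 2,080,060,000; volume = 71,000,000 m³; S = 29.297 ppt
After stage 2: salt = 2,080,060,000 + 31,500,000×12.1 = 2,461,210,000; volume = 102,500,000 m³
S = 2,461,210,000 / 102,500,000 = 24.0118 ppt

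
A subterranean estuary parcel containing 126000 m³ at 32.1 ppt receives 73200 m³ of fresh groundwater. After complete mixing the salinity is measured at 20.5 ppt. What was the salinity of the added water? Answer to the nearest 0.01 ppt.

0.53 ppt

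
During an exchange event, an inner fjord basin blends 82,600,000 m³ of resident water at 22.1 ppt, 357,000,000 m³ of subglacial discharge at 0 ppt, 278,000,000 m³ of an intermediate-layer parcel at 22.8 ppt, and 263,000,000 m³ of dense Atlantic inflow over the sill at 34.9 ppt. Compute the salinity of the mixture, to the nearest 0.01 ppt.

Total salt / total volume:
salt = 82,600,000×22.1 + 357,000,000×0 + 278,000,000×22.8 + 263,000,000×34.9 = 1,825,460,000 + 0 + 6,338,400,000 + 9,178,700,000 = 17,342,560,000
volume = 82,600,000 + 357,000,000 + 278,000,000 + 263,000,000 = 980,600,000 m³
S = 17,342,560,000 / 980,600,000 = 17.6857 ppt

17.69 ppt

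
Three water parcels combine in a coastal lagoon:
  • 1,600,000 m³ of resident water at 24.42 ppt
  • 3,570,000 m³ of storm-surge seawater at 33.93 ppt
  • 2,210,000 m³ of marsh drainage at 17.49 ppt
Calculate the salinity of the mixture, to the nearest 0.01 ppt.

26.95 ppt

By conservation of dissolved salt,
salt = 1,600,000×24.42 + 3,570,000×33.93 + 2,210,000×17.49 = 39,072,000 + 121,130,100 + 38,652,900 = 198,855,000
volume = 1,600,000 + 3,570,000 + 2,210,000 = 7,380,000 m³
S = 198,855,000 / 7,380,000 = 26.9451 ppt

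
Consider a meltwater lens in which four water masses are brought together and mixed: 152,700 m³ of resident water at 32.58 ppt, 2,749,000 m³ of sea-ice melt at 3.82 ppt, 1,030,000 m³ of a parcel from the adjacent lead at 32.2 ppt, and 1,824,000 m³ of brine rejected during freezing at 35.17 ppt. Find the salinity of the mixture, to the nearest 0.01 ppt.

By conservation of dissolved salt,
salt = 152,700×32.58 + 2,749,000×3.82 + 1,030,000×32.2 + 1,824,000×35.17 = 4,974,966 + 10,501,180 + 33,166,000 + 64,150,080 = 112,792,226
volume = 152,700 + 2,749,000 + 1,030,000 + 1,824,000 = 5,755,700 m³
S = 112,792,226 / 5,755,700 = 19.5966 ppt

19.60 ppt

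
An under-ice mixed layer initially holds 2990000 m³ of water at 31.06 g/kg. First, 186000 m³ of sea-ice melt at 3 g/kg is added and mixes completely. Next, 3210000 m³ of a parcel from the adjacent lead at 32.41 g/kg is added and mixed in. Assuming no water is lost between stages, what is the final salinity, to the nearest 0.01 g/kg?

30.92 g/kg

Salt balance:
Initial salt = 2,990,000×31.06 = 92,869,400
After stage 1: salt = 92,869,400 + 186,000×3 = 93,427,400; volume = 3,176,000 m³; S = 29.417 g/kg
After stage 2: salt = 93,427,400 + 3,210,000×32.41 = 197,463,500; volume = 6,386,000 m³
S = 197,463,500 / 6,386,000 = 30.9213 g/kg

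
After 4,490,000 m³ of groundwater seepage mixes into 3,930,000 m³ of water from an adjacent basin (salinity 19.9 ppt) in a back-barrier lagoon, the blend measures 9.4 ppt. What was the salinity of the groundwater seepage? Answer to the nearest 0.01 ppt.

Salt balance: 3,930,000×19.9 + 4,490,000×S = 8,420,000×9.4
78,207,000 + 4,490,000·S = 79,148,000
S = (79,148,000 − 78,207,000) / 4,490,000 = 0.2096 ppt

0.21 ppt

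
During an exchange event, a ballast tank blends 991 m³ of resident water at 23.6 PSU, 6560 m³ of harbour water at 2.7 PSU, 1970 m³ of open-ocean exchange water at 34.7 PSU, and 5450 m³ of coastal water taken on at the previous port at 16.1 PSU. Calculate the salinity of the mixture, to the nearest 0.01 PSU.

13.17 PSU

Total salt / total volume:
salt = 991×23.6 + 6,560×2.7 + 1,970×34.7 + 5,450×16.1 = 23,387.6 + 17,712 + 68,359 + 87,745 = 197,203.6
volume = 991 + 6,560 + 1,970 + 5,450 = 14,971 m³
S = 197,203.6 / 14,971 = 13.1724 PSU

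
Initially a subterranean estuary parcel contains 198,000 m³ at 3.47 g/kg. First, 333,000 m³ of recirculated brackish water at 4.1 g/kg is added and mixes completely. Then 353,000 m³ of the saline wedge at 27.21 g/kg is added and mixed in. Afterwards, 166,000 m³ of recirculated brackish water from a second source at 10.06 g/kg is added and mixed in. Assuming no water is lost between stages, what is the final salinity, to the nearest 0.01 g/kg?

12.69 g/kg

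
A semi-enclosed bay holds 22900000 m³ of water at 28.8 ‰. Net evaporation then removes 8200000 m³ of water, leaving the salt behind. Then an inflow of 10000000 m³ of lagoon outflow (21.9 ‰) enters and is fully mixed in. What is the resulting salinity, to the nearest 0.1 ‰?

35.6 ‰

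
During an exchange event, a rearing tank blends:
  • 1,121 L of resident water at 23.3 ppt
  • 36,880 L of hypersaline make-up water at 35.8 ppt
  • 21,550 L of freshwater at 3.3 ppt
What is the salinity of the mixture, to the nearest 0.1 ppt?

23.8 ppt

Conserving salt mass:
salt = 1,121×23.3 + 36,880×35.8 + 21,550×3.3 = 26,119.3 + 1,320,304 + 71,115 = 1,417,538.3
volume = 1,121 + 36,880 + 21,550 = 59,551 L
S = 1,417,538.3 / 59,551 = 23.804 ppt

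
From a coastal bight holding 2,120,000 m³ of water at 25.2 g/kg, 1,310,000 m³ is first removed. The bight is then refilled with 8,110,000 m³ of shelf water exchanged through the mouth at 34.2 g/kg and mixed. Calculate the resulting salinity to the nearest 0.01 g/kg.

Remaining after removal: 810,000 m³ at 25.2 g/kg (salt = 20,412,000)
After addition: salt = 20,412,000 + 8,110,000×34.2 = 297,774,000; volume = 8,920,000 m³
S = 297,774,000 / 8,920,000 = 33.3827 g/kg

33.38 g/kg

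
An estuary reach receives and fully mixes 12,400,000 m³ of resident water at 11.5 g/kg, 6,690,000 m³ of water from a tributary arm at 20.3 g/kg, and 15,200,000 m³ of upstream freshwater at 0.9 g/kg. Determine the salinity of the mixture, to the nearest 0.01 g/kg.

8.52 g/kg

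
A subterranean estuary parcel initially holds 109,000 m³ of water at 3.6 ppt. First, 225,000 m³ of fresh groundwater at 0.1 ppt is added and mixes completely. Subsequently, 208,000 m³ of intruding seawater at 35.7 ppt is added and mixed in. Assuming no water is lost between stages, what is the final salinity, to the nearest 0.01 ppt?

14.47 ppt

Conserving salt mass:
Initial salt = 109,000×3.6 = 392,400
After stage 1: salt = 392,400 + 225,000×0.1 = 414,900; volume = 334,000 m³; S = 1.242 ppt
After stage 2: salt = 414,900 + 208,000×35.7 = 7,840,500; volume = 542,000 m³
S = 7,840,500 / 542,000 = 14.4659 ppt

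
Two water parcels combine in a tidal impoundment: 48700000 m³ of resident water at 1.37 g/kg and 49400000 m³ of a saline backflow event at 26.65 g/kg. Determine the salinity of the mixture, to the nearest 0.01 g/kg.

14.10 g/kg

By conservation of dissolved salt,
salt = 48,700,000×1.37 + 49,400,000×26.65 = 66,719,000 + 1,316,510,000 = 1,383,229,000
volume = 48,700,000 + 49,400,000 = 98,100,000 m³
S = 1,383,229,000 / 98,100,000 = 14.1002 g/kg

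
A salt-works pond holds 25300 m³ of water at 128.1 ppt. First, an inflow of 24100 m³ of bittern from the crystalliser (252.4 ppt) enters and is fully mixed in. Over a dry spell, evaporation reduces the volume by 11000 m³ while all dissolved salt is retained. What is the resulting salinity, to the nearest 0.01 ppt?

242.81 ppt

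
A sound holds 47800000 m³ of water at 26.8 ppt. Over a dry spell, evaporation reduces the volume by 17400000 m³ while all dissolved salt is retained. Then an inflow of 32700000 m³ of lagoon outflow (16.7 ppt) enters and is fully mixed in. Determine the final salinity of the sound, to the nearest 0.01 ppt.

28.96 ppt

After evaporation: salt = 47,800,000×26.8 = 1,281,040,000; volume = 47,800,000 − 17,400,000 = 30,400,000 m³
After mixing: salt = 1,281,040,000 + 32,700,000×16.7 = 1,827,130,000; volume = 30,400,000 + 32,700,000 = 63,100,000 m³
S = 1,827,130,000 / 63,100,000 = 28.9561 ppt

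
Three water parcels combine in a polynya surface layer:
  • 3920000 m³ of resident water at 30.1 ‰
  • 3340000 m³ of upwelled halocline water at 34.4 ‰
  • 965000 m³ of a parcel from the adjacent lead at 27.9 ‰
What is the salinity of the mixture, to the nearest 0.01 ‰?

31.59 ‰

Weighted by volume,
salt = 3,920,000×30.1 + 3,340,000×34.4 + 965,000×27.9 = 117,992,000 + 114,896,000 + 26,923,500 = 259,811,500
volume = 3,920,000 + 3,340,000 + 965,000 = 8,225,000 m³
S = 259,811,500 / 8,225,000 = 31.588 ‰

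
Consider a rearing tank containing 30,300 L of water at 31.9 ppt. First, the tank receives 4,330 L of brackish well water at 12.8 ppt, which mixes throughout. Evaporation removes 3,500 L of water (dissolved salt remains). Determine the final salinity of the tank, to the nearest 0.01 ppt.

32.83 ppt

After mixing: salt = 30,300×31.9 + 4,330×12.8 = 1,021,994; volume = 34,630 L
After evaporation: salt unchanged = 1,021,994; volume = 34,630 − 3,500 = 31,130 L
S = 1,021,994 / 31,130 = 32.8299 ppt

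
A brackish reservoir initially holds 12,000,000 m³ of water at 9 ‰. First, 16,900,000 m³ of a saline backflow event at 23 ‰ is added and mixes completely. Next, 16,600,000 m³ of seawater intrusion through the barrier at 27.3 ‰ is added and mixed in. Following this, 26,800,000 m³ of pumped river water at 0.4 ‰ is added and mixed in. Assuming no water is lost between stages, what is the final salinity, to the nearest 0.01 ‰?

13.29 ‰

Total salt / total volume:
Initial salt = 12,000,000×9 = 108,000,000
After stage 1: salt = 108,000,000 + 16,900,000×23 = 496,700,000; volume = 28,900,000 m³; S = 17.187 ‰
After stage 2: salt = 496,700,000 + 16,600,000×27.3 = 949,880,000; volume = 45,500,000 m³; S = 20.876 ‰
After stage 3: salt = 949,880,000 + 26,800,000×0.4 = 960,600,000; volume = 72,300,000 m³
S = 960,600,000 / 72,300,000 = 13.2863 ‰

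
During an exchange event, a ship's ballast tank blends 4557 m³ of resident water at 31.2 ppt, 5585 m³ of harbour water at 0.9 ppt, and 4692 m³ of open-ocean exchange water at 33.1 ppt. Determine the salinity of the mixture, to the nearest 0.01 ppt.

20.39 ppt

Salt balance:
salt = 4,557×31.2 + 5,585×0.9 + 4,692×33.1 = 142,178.4 + 5,026.5 + 155,305.2 = 302,510.1
volume = 4,557 + 5,585 + 4,692 = 14,834 m³
S = 302,510.1 / 14,834 = 20.393 ppt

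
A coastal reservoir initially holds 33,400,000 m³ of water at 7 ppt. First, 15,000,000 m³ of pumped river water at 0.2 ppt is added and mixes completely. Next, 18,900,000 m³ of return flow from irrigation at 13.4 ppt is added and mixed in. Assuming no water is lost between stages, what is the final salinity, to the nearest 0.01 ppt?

Salt balance:
Initial salt = 33,400,000×7 = 233,800,000
After stage 1: salt = 233,800,000 + 15,000,000×0.2 = 236,800,000; volume = 48,400,000 m³; S = 4.893 ppt
After stage 2: salt = 236,800,000 + 18,900,000×13.4 = 490,060,000; volume = 67,300,000 m³
S = 490,060,000 / 67,300,000 = 7.2817 ppt

7.28 ppt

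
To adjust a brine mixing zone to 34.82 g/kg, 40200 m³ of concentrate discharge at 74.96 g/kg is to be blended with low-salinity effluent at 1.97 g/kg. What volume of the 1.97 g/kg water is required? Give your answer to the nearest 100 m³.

Salt balance: 40,200×74.96 + V×1.97 = (40,200+V)×34.82
3,013,392 + 1.97V = 1,399,764 + 34.82V
1,613,628 = 32.85V
V = 49,121.1 m³

49100 m³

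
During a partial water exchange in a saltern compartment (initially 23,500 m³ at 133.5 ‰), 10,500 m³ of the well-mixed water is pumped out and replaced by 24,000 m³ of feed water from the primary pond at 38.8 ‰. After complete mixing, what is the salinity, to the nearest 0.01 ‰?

72.07 ‰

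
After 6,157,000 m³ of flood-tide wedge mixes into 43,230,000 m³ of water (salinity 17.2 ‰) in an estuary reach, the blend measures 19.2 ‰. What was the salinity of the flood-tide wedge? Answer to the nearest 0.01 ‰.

33.24 ‰

Salt balance: 43,230,000×17.2 + 6,157,000×S = 49,387,000×19.2
743,556,000 + 6,157,000·S = 948,230,400
S = (948,230,400 − 743,556,000) / 6,157,000 = 33.2426 ‰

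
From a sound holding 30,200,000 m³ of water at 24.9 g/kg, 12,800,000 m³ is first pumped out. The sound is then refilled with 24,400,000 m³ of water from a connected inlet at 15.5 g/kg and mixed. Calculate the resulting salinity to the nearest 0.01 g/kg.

19.41 g/kg

Remaining after removal: 17,400,000 m³ at 24.9 g/kg (salt = 433,260,000)
After addition: salt = 433,260,000 + 24,400,000×15.5 = 811,460,000; volume = 41,800,000 m³
S = 811,460,000 / 41,800,000 = 19.4129 g/kg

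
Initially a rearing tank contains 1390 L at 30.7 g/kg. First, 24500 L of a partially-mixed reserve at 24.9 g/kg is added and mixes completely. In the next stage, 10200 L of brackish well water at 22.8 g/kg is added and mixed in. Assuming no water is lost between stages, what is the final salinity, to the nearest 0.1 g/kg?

24.5 g/kg

By conservation of dissolved salt,
Initial salt = 1,390×30.7 = 42,673
After stage 1: salt = 42,673 + 24,500×24.9 = 652,723; volume = 25,890 L; S = 25.211 g/kg
After stage 2: salt = 652,723 + 10,200×22.8 = 885,283; volume = 36,090 L
S = 885,283 / 36,090 = 24.5299 g/kg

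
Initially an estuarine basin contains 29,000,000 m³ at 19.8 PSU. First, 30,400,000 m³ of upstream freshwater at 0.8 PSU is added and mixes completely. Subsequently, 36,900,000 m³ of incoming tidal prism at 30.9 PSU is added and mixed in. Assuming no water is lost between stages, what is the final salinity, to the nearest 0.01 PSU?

18.06 PSU

Conserving salt mass:
Initial salt = 29,000,000×19.8 = 574,200,000
After stage 1: salt = 574,200,000 + 30,400,000×0.8 = 598,520,000; volume = 59,400,000 m³; S = 10.076 PSU
After stage 2: salt = 598,520,000 + 36,900,000×30.9 = 1,738,730,000; volume = 96,300,000 m³
S = 1,738,730,000 / 96,300,000 = 18.0553 PSU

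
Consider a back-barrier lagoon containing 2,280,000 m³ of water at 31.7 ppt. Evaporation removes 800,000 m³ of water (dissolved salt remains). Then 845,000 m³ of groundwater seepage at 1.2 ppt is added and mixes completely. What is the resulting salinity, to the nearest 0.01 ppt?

After evaporation: salt = 2,280,000×31.7 = 72,276,000; volume = 2,280,000 − 800,000 = 1,480,000 m³
After mixing: salt = 72,276,000 + 845,000×1.2 = 73,290,000; volume = 1,480,000 + 845,000 = 2,325,000 m³
S = 73,290,000 / 2,325,000 = 31.5226 ppt

31.52 ppt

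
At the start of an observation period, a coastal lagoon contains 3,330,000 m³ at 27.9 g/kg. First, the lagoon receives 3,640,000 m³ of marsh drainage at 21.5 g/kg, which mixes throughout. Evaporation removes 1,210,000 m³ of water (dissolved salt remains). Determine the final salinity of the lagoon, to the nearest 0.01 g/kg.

After mixing: salt = 3,330,000×27.9 + 3,640,000×21.5 = 171,167,000; volume = 6,970,000 m³
After evaporation: salt unchanged = 171,167,000; volume = 6,970,000 − 1,210,000 = 5,760,000 m³
S = 171,167,000 / 5,760,000 = 29.7165 g/kg

29.72 g/kg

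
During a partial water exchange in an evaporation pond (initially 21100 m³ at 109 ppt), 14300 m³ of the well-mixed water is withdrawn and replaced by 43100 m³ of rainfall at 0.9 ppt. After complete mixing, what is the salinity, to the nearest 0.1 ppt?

Remaining after removal: 6,800 m³ at 109 ppt (salt = 741,200)
After addition: salt = 741,200 + 43,100×0.9 = 779,990; volume = 49,900 m³
S = 779,990 / 49,900 = 15.6311 ppt

15.6 ppt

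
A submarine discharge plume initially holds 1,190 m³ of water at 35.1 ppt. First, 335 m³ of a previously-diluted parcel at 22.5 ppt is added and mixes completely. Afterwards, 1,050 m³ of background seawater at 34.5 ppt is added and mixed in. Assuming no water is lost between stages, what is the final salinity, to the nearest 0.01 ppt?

33.22 ppt

Weighted by volume,
Initial salt = 1,190×35.1 = 41,769
After stage 1: salt = 41,769 + 335×22.5 = 49,306.5; volume = 1,525 m³; S = 32.332 ppt
After stage 2: salt = 49,306.5 + 1,050×34.5 = 85,531.5; volume = 2,575 m³
S = 85,531.5 / 2,575 = 33.2161 ppt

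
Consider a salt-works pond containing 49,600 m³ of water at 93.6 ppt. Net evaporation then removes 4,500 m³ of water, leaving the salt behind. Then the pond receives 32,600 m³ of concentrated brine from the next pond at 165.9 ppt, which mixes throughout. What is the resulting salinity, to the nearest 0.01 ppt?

129.36 ppt

After evaporation: salt = 49,600×93.6 = 4,642,560; volume = 49,600 − 4,500 = 45,100 m³
After mixing: salt = 4,642,560 + 32,600×165.9 = 10,050,900; volume = 45,100 + 32,600 = 77,700 m³
S = 10,050,900 / 77,700 = 129.3552 ppt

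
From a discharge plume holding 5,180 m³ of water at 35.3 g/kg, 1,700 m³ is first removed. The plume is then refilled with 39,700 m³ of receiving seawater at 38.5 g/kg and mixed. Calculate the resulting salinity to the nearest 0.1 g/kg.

Remaining after removal: 3,480 m³ at 35.3 g/kg (salt = 122,844)
After addition: salt = 122,844 + 39,700×38.5 = 1,651,294; volume = 43,180 m³
S = 1,651,294 / 43,180 = 38.2421 g/kg

38.2 g/kg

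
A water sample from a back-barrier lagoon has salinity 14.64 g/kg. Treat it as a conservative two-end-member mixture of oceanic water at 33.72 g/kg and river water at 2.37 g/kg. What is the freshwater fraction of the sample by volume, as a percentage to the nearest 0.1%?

60.9%

Let f be the freshwater fraction. Salt balance per unit volume:
f×2.37 + (1−f)×33.72 = 14.64
f = (33.72 − 14.64) / (33.72 − 2.37) = 19.08/31.35 = 0.6086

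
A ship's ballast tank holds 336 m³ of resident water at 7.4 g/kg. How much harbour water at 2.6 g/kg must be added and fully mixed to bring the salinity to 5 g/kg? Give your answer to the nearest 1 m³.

336 m³

Salt balance: 336×7.4 + V×2.6 = (336+V)×5
2,486.4 + 2.6V = 1,680 + 5V
806.4 = 2.4V
V = 336 m³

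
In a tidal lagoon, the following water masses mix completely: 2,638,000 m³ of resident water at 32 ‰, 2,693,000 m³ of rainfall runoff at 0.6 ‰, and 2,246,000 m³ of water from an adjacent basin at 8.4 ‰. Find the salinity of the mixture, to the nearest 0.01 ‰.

13.84 ‰

Weighted by volume,
salt = 2,638,000×32 + 2,693,000×0.6 + 2,246,000×8.4 = 84,416,000 + 1,615,800 + 18,866,400 = 104,898,200
volume = 2,638,000 + 2,693,000 + 2,246,000 = 7,577,000 m³
S = 104,898,200 / 7,577,000 = 13.8443 ‰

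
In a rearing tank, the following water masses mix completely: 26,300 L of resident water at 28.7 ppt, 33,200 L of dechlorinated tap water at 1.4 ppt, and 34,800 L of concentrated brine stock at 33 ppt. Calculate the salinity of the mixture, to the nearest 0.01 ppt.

20.68 ppt

Conserving salt mass:
salt = 26,300×28.7 + 33,200×1.4 + 34,800×33 = 754,810 + 46,480 + 1,148,400 = 1,949,690
volume = 26,300 + 33,200 + 34,800 = 94,300 L
S = 1,949,690 / 94,300 = 20.6754 ppt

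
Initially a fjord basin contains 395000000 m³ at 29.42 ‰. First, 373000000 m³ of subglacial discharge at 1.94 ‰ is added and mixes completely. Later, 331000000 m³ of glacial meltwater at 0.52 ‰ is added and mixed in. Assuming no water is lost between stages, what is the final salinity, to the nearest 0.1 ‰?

Salt balance:
Initial salt = 395,000,000×29.42 = 11,620,900,000
After stage 1: salt = 11,620,900,000 + 373,000,000×1.94 = 12,344,520,000; volume = 768,000,000 m³; S = 16.074 ‰
After stage 2: salt = 12,344,520,000 + 331,000,000×0.52 = 12,516,640,000; volume = 1,099,000,000 m³
S = 12,516,640,000 / 1,099,000,000 = 11.3891 ‰

11.4 ‰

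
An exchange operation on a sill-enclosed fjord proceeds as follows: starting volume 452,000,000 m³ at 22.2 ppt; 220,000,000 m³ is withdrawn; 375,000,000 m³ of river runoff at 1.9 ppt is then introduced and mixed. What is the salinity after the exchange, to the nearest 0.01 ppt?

9.66 ppt

Remaining after removal: 232,000,000 m³ at 22.2 ppt (salt = 5,150,400,000)
After addition: salt = 5,150,400,000 + 375,000,000×1.9 = 5,862,900,000; volume = 607,000,000 m³
S = 5,862,900,000 / 607,000,000 = 9.6588 ppt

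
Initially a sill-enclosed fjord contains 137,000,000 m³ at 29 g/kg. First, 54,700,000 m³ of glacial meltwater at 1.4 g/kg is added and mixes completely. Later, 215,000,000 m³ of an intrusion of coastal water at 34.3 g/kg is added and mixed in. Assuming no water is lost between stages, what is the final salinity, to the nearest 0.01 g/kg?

Weighted by volume,
Initial salt = 137,000,000×29 = 3,973,000,000
After stage 1: salt = 3,973,000,000 + 54,700,000×1.4 = 4,049,580,000; volume = 191,700,000 m³; S = 21.125 g/kg
After stage 2: salt = 4,049,580,000 + 215,000,000×34.3 = 11,424,080,000; volume = 406,700,000 m³
S = 11,424,080,000 / 406,700,000 = 28.0897 g/kg

28.09 g/kg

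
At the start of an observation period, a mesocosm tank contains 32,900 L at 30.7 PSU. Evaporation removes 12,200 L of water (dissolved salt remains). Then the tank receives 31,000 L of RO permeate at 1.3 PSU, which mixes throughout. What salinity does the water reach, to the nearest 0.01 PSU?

After evaporation: salt = 32,900×30.7 = 1,010,030; volume = 32,900 − 12,200 = 20,700 L
After mixing: salt = 1,010,030 + 31,000×1.3 = 1,050,330; volume = 20,700 + 31,000 = 51,700 L
S = 1,050,330 / 51,700 = 20.3159 PSU

20.32 PSU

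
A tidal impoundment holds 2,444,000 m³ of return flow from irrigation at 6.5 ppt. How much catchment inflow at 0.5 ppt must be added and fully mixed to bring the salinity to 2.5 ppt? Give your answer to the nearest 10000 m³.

Salt balance: 2,444,000×6.5 + V×0.5 = (2,444,000+V)×2.5
15,886,000 + 0.5V = 6,110,000 + 2.5V
9,776,000 = 2V
V = 4,888,000 m³

4890000 m³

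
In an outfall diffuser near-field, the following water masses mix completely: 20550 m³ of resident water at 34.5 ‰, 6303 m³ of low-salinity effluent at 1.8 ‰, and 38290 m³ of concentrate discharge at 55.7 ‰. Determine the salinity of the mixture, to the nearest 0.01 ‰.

43.80 ‰

Conserving salt mass:
salt = 20,550×34.5 + 6,303×1.8 + 38,290×55.7 = 708,975 + 11,345.4 + 2,132,753 = 2,853,073.4
volume = 20,550 + 6,303 + 38,290 = 65,143 m³
S = 2,853,073.4 / 65,143 = 43.7971 ‰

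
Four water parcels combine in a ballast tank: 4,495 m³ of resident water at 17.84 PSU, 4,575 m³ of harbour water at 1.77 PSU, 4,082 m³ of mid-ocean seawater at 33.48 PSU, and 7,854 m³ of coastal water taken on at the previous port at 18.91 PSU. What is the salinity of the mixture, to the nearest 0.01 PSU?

17.78 PSU

Salt balance:
salt = 4,495×17.84 + 4,575×1.77 + 4,082×33.48 + 7,854×18.91 = 80,190.8 + 8,097.75 + 136,665.36 + 148,519.14 = 373,473.05
volume = 4,495 + 4,575 + 4,082 + 7,854 = 21,006 m³
S = 373,473.05 / 21,006 = 17.7794 PSU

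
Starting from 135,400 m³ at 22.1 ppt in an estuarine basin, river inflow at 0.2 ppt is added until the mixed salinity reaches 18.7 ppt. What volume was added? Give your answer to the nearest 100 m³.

Salt balance: 135,400×22.1 + V×0.2 = (135,400+V)×18.7
2,992,340 + 0.2V = 2,531,980 + 18.7V
460,360 = 18.5V
V = 24,884.32 m³

24900 m³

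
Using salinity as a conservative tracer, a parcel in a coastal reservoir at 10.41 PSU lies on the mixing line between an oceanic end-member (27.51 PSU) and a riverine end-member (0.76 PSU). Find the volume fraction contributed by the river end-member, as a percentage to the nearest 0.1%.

Let f be the freshwater fraction. Salt balance per unit volume:
f×0.76 + (1−f)×27.51 = 10.41
f = (27.51 − 10.41) / (27.51 − 0.76) = 17.1/26.75 = 0.6393

63.9%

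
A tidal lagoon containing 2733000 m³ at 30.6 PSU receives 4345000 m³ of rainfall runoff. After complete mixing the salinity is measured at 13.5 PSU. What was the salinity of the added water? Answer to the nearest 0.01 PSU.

2.74 PSU

Salt balance: 2,733,000×30.6 + 4,345,000×S = 7,078,000×13.5
83,629,800 + 4,345,000·S = 95,553,000
S = (95,553,000 − 83,629,800) / 4,345,000 = 2.7441 PSU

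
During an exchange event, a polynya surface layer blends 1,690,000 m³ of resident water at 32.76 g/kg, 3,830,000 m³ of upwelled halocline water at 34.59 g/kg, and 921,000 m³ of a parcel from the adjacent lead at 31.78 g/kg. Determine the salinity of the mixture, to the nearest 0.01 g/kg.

Weighted by volume,
salt = 1,690,000×32.76 + 3,830,000×34.59 + 921,000×31.78 = 55,364,400 + 132,479,700 + 29,269,380 = 217,113,480
volume = 1,690,000 + 3,830,000 + 921,000 = 6,441,000 m³
S = 217,113,480 / 6,441,000 = 33.708 g/kg

33.71 g/kg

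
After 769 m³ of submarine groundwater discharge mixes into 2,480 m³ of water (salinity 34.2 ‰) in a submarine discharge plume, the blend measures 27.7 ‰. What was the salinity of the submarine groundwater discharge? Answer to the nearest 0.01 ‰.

6.74 ‰

Salt balance: 2,480×34.2 + 769×S = 3,249×27.7
84,816 + 769·S = 89,997.3
S = (89,997.3 − 84,816) / 769 = 6.7377 ‰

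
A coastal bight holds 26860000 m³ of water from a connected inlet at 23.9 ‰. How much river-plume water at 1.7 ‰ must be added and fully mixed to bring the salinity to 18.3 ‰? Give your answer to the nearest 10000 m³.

Salt balance: 26,860,000×23.9 + V×1.7 = (26,860,000+V)×18.3
641,954,000 + 1.7V = 491,538,000 + 18.3V
150,416,000 = 16.6V
V = 9,061,204.82 m³

9060000 m³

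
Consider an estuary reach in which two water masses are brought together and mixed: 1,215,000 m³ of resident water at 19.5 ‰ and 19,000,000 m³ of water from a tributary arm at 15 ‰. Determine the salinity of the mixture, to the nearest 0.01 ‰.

Weighted by volume,
salt = 1,215,000×19.5 + 19,000,000×15 = 23,692,500 + 285,000,000 = 308,692,500
volume = 1,215,000 + 19,000,000 = 20,215,000 m³
S = 308,692,500 / 20,215,000 = 15.2705 ‰

15.27 ‰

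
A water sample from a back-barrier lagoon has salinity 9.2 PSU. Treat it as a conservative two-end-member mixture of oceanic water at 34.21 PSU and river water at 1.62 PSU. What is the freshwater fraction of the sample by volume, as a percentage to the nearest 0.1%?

76.7%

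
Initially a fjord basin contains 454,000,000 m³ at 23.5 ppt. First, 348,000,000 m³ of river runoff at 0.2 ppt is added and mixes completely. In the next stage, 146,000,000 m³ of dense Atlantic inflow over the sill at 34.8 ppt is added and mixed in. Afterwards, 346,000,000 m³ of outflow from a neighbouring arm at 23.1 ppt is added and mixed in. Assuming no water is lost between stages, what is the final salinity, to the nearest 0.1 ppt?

Weighted by volume,
Initial salt = 454,000,000×23.5 = 10,669,000,000
After stage 1: salt = 10,669,000,000 + 348,000,000×0.2 = 10,738,600,000; volume = 802,000,000 m³; S = 13.39 ppt
After stage 2: salt = 10,738,600,000 + 146,000,000×34.8 = 15,819,400,000; volume = 948,000,000 m³; S = 16.687 ppt
After stage 3: salt = 15,819,400,000 + 346,000,000×23.1 = 23,812,000,000; volume = 1,294,000,000 m³
S = 23,812,000,000 / 1,294,000,000 = 18.4019 ppt

18.4 ppt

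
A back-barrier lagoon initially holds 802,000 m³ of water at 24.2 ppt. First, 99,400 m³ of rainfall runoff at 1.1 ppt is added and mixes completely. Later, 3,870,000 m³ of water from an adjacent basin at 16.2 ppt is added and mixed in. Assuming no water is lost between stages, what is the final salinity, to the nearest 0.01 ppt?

By conservation of dissolved salt,
Initial salt = 802,000×24.2 = 19,408,400
After stage 1: salt = 19,408,400 + 99,400×1.1 = 19,517,740; volume = 901,400 m³; S = 21.653 ppt
After stage 2: salt = 19,517,740 + 3,870,000×16.2 = 82,211,740; volume = 4,771,400 m³
S = 82,211,740 / 4,771,400 = 17.2301 ppt

17.23 ppt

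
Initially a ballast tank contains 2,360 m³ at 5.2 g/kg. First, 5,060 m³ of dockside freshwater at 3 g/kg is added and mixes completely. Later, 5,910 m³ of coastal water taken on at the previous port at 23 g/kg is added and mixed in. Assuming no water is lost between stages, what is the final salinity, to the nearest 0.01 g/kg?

12.26 g/kg

By conservation of dissolved salt,
Initial salt = 2,360×5.2 = 12,272
After stage 1: salt = 12,272 + 5,060×3 = 27,452; volume = 7,420 m³; S = 3.7 g/kg
After stage 2: salt = 27,452 + 5,910×23 = 163,382; volume = 13,330 m³
S = 163,382 / 13,330 = 12.2567 g/kg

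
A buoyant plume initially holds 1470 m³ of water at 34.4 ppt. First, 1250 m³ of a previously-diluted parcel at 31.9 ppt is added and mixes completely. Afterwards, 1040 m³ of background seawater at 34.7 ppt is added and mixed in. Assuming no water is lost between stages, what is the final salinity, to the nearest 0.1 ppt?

By conservation of dissolved salt,
Initial salt = 1,470×34.4 = 50,568
After stage 1: salt = 50,568 + 1,250×31.9 = 90,443; volume = 2,720 m³; S = 33.251 ppt
After stage 2: salt = 90,443 + 1,040×34.7 = 126,531; volume = 3,760 m³
S = 126,531 / 3,760 = 33.6519 ppt

33.7 ppt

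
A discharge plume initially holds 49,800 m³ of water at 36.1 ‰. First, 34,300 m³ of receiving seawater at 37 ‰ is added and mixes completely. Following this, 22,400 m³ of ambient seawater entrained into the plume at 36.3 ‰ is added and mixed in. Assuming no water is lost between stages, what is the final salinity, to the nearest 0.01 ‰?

Total salt / total volume:
Initial salt = 49,800×36.1 = 1,797,780
After stage 1: salt = 1,797,780 + 34,300×37 = 3,066,880; volume = 84,100 m³; S = 36.467 ‰
After stage 2: salt = 3,066,880 + 22,400×36.3 = 3,880,000; volume = 106,500 m³
S = 3,880,000 / 106,500 = 36.4319 ‰

36.43 ‰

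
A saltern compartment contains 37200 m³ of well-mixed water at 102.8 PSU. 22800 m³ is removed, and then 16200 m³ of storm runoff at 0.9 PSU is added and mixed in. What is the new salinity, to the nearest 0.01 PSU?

Remaining after removal: 14,400 m³ at 102.8 PSU (salt = 1,480,320)
After addition: salt = 1,480,320 + 16,200×0.9 = 1,494,900; volume = 30,600 m³
S = 1,494,900 / 30,600 = 48.8529 PSU

48.85 PSU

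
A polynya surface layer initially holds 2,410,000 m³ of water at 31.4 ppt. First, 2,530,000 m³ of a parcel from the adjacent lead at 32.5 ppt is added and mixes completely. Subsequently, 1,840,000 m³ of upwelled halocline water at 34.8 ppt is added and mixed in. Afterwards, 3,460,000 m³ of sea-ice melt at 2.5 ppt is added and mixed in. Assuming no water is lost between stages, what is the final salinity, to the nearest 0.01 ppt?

Mass of salt is conserved:
Initial salt = 2,410,000×31.4 = 75,674,000
After stage 1: salt = 75,674,000 + 2,530,000×32.5 = 157,899,000; volume = 4,940,000 m³; S = 31.963 ppt
After stage 2: salt = 157,899,000 + 1,840,000×34.8 = 221,931,000; volume = 6,780,000 m³; S = 32.733 ppt
After stage 3: salt = 221,931,000 + 3,460,000×2.5 = 230,581,000; volume = 10,240,000 m³
S = 230,581,000 / 10,240,000 = 22.5177 ppt

22.52 ppt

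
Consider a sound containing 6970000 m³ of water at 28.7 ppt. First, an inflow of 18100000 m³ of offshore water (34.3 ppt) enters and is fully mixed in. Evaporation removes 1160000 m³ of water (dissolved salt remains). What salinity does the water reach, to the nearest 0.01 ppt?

After mixing: salt = 6,970,000×28.7 + 18,100,000×34.3 = 820,869,000; volume = 25,070,000 m³
After evaporation: salt unchanged = 820,869,000; volume = 25,070,000 − 1,160,000 = 23,910,000 m³
S = 820,869,000 / 23,910,000 = 34.3316 ppt

34.33 ppt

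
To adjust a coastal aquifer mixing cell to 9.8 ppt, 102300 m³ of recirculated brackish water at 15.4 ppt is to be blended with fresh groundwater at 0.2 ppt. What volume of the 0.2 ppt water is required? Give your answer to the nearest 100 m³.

59700 m³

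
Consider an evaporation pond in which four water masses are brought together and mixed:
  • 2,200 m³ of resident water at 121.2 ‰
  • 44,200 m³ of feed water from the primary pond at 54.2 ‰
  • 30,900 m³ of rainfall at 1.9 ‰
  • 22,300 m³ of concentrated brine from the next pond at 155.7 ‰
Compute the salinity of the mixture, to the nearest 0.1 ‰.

62.2 ‰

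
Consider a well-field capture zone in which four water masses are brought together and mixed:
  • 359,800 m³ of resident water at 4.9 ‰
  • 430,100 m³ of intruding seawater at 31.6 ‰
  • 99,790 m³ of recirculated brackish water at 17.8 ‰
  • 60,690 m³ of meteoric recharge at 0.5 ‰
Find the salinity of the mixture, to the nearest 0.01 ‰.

Conserving salt mass:
salt = 359,800×4.9 + 430,100×31.6 + 99,790×17.8 + 60,690×0.5 = 1,763,020 + 13,591,160 + 1,776,262 + 30,345 = 17,160,787
volume = 359,800 + 430,100 + 99,790 + 60,690 = 950,380 m³
S = 17,160,787 / 950,380 = 18.0568 ‰

18.06 ‰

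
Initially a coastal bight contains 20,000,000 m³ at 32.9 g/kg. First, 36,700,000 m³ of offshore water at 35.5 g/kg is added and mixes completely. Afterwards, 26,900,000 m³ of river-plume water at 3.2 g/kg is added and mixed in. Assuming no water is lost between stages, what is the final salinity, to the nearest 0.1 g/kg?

24.5 g/kg

Salt balance:
Initial salt = 20,000,000×32.9 = 658,000,000
After stage 1: salt = 658,000,000 + 36,700,000×35.5 = 1,960,850,000; volume = 56,700,000 m³; S = 34.583 g/kg
After stage 2: salt = 1,960,850,000 + 26,900,000×3.2 = 2,046,930,000; volume = 83,600,000 m³
S = 2,046,930,000 / 83,600,000 = 24.4848 g/kg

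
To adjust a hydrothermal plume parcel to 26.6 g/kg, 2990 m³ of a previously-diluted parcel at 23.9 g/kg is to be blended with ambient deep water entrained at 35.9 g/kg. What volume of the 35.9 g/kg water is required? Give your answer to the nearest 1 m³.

868 m³

Salt balance: 2,990×23.9 + V×35.9 = (2,990+V)×26.6
71,461 + 35.9V = 79,534 + 26.6V
8,073 = 9.3V
V = 868.06 m³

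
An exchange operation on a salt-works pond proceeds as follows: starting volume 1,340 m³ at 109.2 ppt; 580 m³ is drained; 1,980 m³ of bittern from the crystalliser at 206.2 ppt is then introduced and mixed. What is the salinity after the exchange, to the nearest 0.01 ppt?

179.29 ppt

Remaining after removal: 760 m³ at 109.2 ppt (salt = 82,992)
After addition: salt = 82,992 + 1,980×206.2 = 491,268; volume = 2,740 m³
S = 491,268 / 2,740 = 179.2949 ppt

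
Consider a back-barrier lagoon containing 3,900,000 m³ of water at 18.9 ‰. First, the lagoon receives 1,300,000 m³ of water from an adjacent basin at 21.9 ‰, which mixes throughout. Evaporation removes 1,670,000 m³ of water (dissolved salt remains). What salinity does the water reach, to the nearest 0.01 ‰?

28.95 ‰

After mixing: salt = 3,900,000×18.9 + 1,300,000×21.9 = 102,180,000; volume = 5,200,000 m³
After evaporation: salt unchanged = 102,180,000; volume = 5,200,000 − 1,670,000 = 3,530,000 m³
S = 102,180,000 / 3,530,000 = 28.9462 ‰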